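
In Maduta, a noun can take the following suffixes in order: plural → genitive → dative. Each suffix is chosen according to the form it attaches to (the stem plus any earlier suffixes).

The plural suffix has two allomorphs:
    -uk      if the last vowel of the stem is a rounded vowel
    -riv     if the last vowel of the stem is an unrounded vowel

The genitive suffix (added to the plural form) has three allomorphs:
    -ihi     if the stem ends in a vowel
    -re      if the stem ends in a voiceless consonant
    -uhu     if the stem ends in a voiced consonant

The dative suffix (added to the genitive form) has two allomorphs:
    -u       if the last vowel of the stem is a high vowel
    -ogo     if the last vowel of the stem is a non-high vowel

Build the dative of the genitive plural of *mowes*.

The last vowel of *mowes* is /e/, which is an unrounded vowel, so the plural suffix is -riv, giving *mowesriv*.
The final sound of the plural form *mowesriv* is /v/, which is a voiced consonant, so the genitive suffix is -uhu, giving *mowesrivuhu*.
Since the last vowel of the genitive form *mowesrivuhu* is /u/ (a high vowel), it takes -u, giving *mowesrivuhuu*.

mowesrivuhuu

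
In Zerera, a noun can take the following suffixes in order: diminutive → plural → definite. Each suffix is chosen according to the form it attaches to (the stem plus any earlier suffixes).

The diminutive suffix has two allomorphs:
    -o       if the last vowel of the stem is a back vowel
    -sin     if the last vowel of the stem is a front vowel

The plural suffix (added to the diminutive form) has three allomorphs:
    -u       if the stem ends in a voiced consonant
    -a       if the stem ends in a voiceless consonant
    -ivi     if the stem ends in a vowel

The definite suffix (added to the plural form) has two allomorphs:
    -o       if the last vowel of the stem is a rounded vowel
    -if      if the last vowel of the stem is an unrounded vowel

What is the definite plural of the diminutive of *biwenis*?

biwenissinuo

*biwenis* — last vowel /i/ (a front vowel) → -sin → *biwenissin*.
The diminutive form *biwenissin*: final sound = /n/, a voiced consonant → -u → *biwenissinu*.
The plural form *biwenissinu* — last vowel /u/ (a rounded vowel) → -o → *biwenissinuo*.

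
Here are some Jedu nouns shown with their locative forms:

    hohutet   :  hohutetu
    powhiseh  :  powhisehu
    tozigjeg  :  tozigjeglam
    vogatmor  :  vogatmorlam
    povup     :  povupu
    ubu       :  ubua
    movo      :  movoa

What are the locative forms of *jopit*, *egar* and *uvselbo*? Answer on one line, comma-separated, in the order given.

The pattern is voicing of the final sound: -u when the stem ends in a voiceless consonant (*hohutet*, *powhiseh*, *povup*); -lam when the stem ends in a voiced consonant (*tozigjeg*, *vogatmor*); -a when the stem ends in a vowel (*ubu*, *movo*).
The final sound of *jopit* is /t/, which is a voiceless consonant, so the suffix is -u, giving *jopitu*.
The final sound of *egar* is /r/, which is a voiced consonant, so the suffix is -lam, giving *egarlam*.
*uvselbo*: final sound = /o/, a vowel → -a → *uvselboa*.

jopitu, egarlam, uvselboa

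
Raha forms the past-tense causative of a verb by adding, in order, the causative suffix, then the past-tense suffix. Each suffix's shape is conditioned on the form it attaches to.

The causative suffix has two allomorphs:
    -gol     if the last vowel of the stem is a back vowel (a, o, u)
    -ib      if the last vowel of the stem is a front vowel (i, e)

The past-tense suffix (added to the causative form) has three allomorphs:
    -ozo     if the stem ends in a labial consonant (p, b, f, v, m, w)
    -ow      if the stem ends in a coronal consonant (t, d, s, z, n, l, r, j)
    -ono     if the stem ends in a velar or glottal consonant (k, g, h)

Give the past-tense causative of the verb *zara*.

The last vowel of *zara* is /a/, which is a back vowel, so the causative suffix is -gol, giving *zaragol*.
The causative form *zaragol* — final consonant /l/ (coronal) → -ow → *zaragolow*.

zaragolow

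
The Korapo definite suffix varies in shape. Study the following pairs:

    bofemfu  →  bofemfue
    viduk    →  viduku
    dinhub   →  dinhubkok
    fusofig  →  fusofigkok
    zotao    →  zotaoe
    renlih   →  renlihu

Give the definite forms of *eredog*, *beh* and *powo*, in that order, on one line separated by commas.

The pattern is voicing of the final sound: -u when the stem ends in a voiceless consonant (*viduk*, *renlih*); -kok when the stem ends in a voiced consonant (*dinhub*, *fusofig*); -e when the stem ends in a vowel (*bofemfu*, *zotao*).
Since the final sound of *eredog* is /g/ (a voiced consonant), it takes -kok, giving *eredogkok*.
*beh* — final sound /h/ (a voiceless consonant) → -u → *behu*.
Since the final sound of *powo* is /o/ (a vowel), it takes -e, giving *powoe*.

eredogkok, behu, powoe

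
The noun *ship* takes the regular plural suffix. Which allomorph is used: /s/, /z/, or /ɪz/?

/s/

The stem *ship* ends in a voiceless non-sibilant consonant.
The plural suffix surfaces as /ɪz/ after sibilants, /s/ after other voiceless consonants, and /z/ after other voiced sounds.
So the plural -s on *ship* is pronounced /s/.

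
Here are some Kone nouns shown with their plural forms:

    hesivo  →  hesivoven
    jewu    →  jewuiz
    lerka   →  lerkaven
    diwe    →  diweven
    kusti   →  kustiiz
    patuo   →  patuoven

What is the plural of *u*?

uiz

The alternation tracks the last vowel of the stem — -iz when the last vowel of the stem is a high vowel (*jewu*, *kusti*); -ven when the last vowel of the stem is a non-high vowel (*hesivo*, *lerka*, *diwe*, *patuo*).
*u* — last vowel /u/ (a high vowel) → -iz → *uiz*.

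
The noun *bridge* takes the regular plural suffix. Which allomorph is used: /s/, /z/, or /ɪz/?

The stem *bridge* ends in a sibilant (/s, z, ʃ, ʒ, tʃ, dʒ/).
The plural suffix surfaces as /ɪz/ after sibilants, /s/ after other voiceless consonants, and /z/ after other voiced sounds.
So the plural -s on *bridge* is pronounced /ɪz/.

/ɪz/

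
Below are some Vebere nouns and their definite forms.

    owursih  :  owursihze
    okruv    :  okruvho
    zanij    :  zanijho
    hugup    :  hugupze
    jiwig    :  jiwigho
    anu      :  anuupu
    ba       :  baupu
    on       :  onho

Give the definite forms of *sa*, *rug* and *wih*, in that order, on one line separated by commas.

saupu, rugho, wihze

The alternation tracks the final sound of the stem — -ze when the stem ends in a voiceless consonant (*owursih*, *hugup*); -ho when the stem ends in a voiced consonant (*okruv*, *zanij*, *jiwig*, *on*); -upu when the stem ends in a vowel (*anu*, *ba*).
*sa*: final sound = /a/, a vowel → -upu → *saupu*.
*rug*: final sound = /g/, a voiced consonant → -ho → *rugho*.
*wih*: final sound = /h/, a voiceless consonant → -ze → *wihze*.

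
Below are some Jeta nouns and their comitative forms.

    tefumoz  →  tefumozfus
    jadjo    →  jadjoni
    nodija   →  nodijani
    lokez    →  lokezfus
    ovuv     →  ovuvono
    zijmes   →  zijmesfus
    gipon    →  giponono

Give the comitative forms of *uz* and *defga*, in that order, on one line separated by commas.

uzfus, defgani

The alternation tracks the final sound of the stem — -fus when the stem ends in a sibilant (*tefumoz*, *lokez*, *zijmes*); -ono when the stem ends in a non-sibilant consonant (*ovuv*, *gipon*); -ni when the stem ends in a vowel (*jadjo*, *nodija*).
Since the final sound of *uz* is /z/ (a sibilant), it takes -fus, giving *uzfus*.
The final sound of *defga* is /a/, which is a vowel, so the suffix is -ni, giving *defgani*.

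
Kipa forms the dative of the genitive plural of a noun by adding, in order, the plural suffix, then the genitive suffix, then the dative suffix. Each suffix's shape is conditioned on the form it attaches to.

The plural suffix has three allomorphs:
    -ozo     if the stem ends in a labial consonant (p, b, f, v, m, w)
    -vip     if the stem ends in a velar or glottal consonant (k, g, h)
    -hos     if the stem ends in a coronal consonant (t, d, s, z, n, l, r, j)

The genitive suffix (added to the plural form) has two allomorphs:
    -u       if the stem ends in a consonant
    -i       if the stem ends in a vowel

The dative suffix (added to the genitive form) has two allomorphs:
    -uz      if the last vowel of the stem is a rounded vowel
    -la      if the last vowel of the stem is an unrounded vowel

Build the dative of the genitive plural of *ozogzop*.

*ozogzop* — final consonant /p/ (labial) → -ozo → *ozogzopozo*.
The plural form *ozogzopozo*: final sound = /o/, a vowel → -i → *ozogzopozoi*.
The genitive form *ozogzopozoi*: last vowel = /i/, an unrounded vowel → -la → *ozogzopozoila*.

ozogzopozoila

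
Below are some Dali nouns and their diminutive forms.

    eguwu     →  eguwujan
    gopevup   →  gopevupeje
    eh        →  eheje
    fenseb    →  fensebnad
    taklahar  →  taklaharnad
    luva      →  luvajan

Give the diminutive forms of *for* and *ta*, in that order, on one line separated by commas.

fornad, tajan

The pattern is voicing of the final sound: -eje when the stem ends in a voiceless consonant (*gopevup*, *eh*); -nad when the stem ends in a voiced consonant (*fenseb*, *taklahar*); -jan when the stem ends in a vowel (*eguwu*, *luva*).
Since the final sound of *for* is /r/ (a voiced consonant), it takes -nad, giving *fornad*.
The final sound of *ta* is /a/, which is a vowel, so the suffix is -jan, giving *tajan*.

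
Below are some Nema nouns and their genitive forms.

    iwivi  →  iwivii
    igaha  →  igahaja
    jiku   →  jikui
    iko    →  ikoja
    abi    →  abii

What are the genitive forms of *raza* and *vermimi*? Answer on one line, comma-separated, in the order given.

The suffix is conditioned by the last vowel: -i when the last vowel of the stem is a high vowel (*iwivi*, *jiku*, *abi*); -ja when the last vowel of the stem is a non-high vowel (*igaha*, *iko*).
Since the last vowel of *raza* is /a/ (a non-high vowel), it takes -ja, giving *razaja*.
The last vowel of *vermimi* is /i/, which is a high vowel, so the suffix is -i, giving *vermimii*.

razaja, vermimii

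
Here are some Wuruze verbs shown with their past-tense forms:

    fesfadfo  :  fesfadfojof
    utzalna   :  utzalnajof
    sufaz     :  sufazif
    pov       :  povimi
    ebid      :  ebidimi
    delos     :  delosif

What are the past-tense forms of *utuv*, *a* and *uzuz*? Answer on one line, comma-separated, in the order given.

The suffix is conditioned by the final sound: -if when the stem ends in a sibilant (*sufaz*, *delos*); -imi when the stem ends in a non-sibilant consonant (*pov*, *ebid*); -jof when the stem ends in a vowel (*fesfadfo*, *utzalna*).
The final sound of *utuv* is /v/, which is a non-sibilant consonant, so the suffix is -imi, giving *utuvimi*.
The final sound of *a* is /a/, which is a vowel, so the suffix is -jof, giving *ajof*.
*uzuz* — final sound /z/ (a sibilant) → -if → *uzuzif*.

utuvimi, ajof, uzuzif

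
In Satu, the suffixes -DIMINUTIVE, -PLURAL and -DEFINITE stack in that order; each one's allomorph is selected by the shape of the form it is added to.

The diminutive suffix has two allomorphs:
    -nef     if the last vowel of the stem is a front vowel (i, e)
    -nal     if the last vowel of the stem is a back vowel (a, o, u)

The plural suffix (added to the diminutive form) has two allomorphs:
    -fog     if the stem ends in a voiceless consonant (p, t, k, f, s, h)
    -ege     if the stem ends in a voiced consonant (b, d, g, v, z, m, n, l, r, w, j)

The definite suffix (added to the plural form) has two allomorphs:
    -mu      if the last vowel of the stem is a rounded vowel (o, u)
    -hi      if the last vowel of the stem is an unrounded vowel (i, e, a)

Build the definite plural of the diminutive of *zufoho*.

zufohonalegehi

Since the last vowel of *zufoho* is /o/ (a back vowel), it takes -nal, giving *zufohonal*.
The diminutive form *zufohonal*: final consonant = /l/, voiced → -ege → *zufohonalege*.
The plural form *zufohonalege* — last vowel /e/ (an unrounded vowel) → -hi → *zufohonalegehi*.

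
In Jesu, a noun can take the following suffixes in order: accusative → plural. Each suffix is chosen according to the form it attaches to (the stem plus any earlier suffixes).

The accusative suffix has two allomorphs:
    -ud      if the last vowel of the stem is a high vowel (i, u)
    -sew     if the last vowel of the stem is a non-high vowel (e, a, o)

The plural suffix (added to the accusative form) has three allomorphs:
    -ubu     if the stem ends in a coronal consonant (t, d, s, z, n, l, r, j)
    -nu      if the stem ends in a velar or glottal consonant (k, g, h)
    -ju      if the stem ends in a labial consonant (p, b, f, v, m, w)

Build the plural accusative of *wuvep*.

wuvepsewju

*wuvep*: last vowel = /e/, a non-high vowel → -sew → *wuvepsew*.
The accusative form *wuvepsew*: final consonant = /w/, labial → -ju → *wuvepsewju*.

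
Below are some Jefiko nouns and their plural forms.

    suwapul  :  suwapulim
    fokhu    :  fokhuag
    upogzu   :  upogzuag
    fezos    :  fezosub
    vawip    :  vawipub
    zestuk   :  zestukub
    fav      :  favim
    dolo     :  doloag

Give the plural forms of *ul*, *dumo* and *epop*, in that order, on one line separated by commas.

ulim, dumoag, epopub

The alternation tracks the final sound of the stem — -ub when the stem ends in a voiceless consonant (*fezos*, *vawip*, *zestuk*); -im when the stem ends in a voiced consonant (*suwapul*, *fav*); -ag when the stem ends in a vowel (*fokhu*, *upogzu*, *dolo*).
The final sound of *ul* is /l/, which is a voiced consonant, so the suffix is -im, giving *ulim*.
Since the final sound of *dumo* is /o/ (a vowel), it takes -ag, giving *dumoag*.
*epop* — final sound /p/ (a voiceless consonant) → -ub → *epopub*.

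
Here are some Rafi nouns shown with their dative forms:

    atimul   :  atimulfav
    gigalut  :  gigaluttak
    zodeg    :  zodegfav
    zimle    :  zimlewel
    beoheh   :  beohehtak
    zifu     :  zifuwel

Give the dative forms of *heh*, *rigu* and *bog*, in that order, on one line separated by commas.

hehtak, riguwel, bogfav

The pattern is voicing of the final sound: -tak when the stem ends in a voiceless consonant (*gigalut*, *beoheh*); -fav when the stem ends in a voiced consonant (*atimul*, *zodeg*); -wel when the stem ends in a vowel (*zimle*, *zifu*).
*heh*: final sound = /h/, a voiceless consonant → -tak → *hehtak*.
*rigu*: final sound = /u/, a vowel → -wel → *riguwel*.
*bog* — final sound /g/ (a voiced consonant) → -fav → *bogfav*.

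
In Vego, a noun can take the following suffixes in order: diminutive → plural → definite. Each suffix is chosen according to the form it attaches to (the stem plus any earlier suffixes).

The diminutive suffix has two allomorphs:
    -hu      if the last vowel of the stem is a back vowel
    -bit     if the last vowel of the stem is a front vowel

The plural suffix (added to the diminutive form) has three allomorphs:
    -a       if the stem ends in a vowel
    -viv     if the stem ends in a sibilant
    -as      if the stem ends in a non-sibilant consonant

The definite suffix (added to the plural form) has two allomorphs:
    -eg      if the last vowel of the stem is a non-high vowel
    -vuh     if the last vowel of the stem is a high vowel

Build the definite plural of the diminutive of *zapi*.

zapibitaseg

Since the last vowel of *zapi* is /i/ (a front vowel), it takes -bit, giving *zapibit*.
The diminutive form *zapibit* — final sound /t/ (a non-sibilant consonant) → -as → *zapibitas*.
The plural form *zapibitas* — last vowel /a/ (a non-high vowel) → -eg → *zapibitaseg*.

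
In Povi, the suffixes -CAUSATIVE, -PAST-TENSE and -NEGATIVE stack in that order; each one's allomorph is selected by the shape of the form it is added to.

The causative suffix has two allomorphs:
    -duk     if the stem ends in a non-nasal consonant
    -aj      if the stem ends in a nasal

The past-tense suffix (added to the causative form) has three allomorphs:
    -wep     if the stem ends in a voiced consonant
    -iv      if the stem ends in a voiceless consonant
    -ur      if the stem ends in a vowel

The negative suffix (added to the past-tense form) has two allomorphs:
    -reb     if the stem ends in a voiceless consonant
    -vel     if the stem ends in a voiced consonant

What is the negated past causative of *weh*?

Since the final consonant of *weh* is /h/ (non-nasal), it takes -duk, giving *wehduk*.
Since the final sound of the causative form *wehduk* is /k/ (a voiceless consonant), it takes -iv, giving *wehdukiv*.
The past-tense form *wehdukiv* — final consonant /v/ (voiced) → -vel → *wehdukivvel*.

wehdukivvel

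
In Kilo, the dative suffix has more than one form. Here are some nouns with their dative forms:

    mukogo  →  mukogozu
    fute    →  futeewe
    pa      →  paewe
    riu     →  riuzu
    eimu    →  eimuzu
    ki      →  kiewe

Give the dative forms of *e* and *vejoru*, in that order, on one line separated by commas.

The suffix is conditioned by the last vowel: -zu when the last vowel of the stem is a rounded vowel (*mukogo*, *riu*, *eimu*); -ewe when the last vowel of the stem is an unrounded vowel (*fute*, *pa*, *ki*).
The last vowel of *e* is /e/, which is an unrounded vowel, so the suffix is -ewe, giving *eewe*.
Since the last vowel of *vejoru* is /u/ (a rounded vowel), it takes -zu, giving *vejoruzu*.

eewe, vejoruzu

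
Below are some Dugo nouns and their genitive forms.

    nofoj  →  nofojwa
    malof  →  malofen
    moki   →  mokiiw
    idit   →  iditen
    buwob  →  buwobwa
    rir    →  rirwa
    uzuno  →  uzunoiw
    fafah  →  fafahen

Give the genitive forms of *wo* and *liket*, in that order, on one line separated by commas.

woiw, liketen

The suffix is conditioned by the final sound: -en when the stem ends in a voiceless consonant (*malof*, *idit*, *fafah*); -wa when the stem ends in a voiced consonant (*nofoj*, *buwob*, *rir*); -iw when the stem ends in a vowel (*moki*, *uzuno*).
*wo*: final sound = /o/, a vowel → -iw → *woiw*.
*liket*: final sound = /t/, a voiceless consonant → -en → *liketen*.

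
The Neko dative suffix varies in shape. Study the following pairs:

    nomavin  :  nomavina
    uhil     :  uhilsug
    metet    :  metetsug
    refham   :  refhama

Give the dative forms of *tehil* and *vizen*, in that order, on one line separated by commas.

Looking at the final consonant of each stem: -a when the stem ends in a nasal (*nomavin*, *refham*); -sug when the stem ends in a non-nasal consonant (*uhil*, *metet*).
Since the final consonant of *tehil* is /l/ (non-nasal), it takes -sug, giving *tehilsug*.
*vizen*: final consonant = /n/, a nasal → -a → *vizena*.

tehilsug, vizena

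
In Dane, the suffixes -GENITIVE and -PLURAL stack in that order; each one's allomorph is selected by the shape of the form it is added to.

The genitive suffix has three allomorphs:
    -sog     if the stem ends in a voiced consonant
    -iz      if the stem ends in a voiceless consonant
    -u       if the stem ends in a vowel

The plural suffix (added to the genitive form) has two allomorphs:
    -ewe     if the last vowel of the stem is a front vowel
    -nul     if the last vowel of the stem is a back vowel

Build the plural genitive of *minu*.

minuunul

The final sound of *minu* is /u/, which is a vowel, so the genitive suffix is -u, giving *minuu*.
The genitive form *minuu*: last vowel = /u/, a back vowel → -nul → *minuunul*.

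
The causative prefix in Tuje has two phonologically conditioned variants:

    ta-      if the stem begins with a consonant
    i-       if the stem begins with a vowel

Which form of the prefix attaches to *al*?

Since the first sound of *al* is /a/ (a vowel), it takes i-.

i-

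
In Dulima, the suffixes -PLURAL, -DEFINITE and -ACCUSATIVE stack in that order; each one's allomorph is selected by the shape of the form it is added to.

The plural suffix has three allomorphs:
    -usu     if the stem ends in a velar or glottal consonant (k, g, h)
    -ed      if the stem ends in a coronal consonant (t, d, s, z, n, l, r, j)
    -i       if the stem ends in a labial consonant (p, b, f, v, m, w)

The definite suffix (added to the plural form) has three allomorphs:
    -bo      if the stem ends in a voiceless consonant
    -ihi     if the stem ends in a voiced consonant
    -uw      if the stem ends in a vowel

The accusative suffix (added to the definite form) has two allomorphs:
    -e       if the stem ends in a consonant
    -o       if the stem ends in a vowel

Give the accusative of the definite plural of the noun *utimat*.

Since the final consonant of *utimat* is /t/ (coronal), it takes -ed, giving *utimated*.
Since the final sound of the plural form *utimated* is /d/ (a voiced consonant), it takes -ihi, giving *utimatedihi*.
The final sound of the definite form *utimatedihi* is /i/, which is a vowel, so the accusative suffix is -o, giving *utimatedihio*.

utimatedihio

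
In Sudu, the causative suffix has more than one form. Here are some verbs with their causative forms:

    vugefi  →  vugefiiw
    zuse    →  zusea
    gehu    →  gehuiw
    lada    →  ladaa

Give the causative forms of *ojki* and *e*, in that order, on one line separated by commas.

ojkiiw, ea

Looking at the last vowel of each stem: -iw when the last vowel of the stem is a high vowel (*vugefi*, *gehu*); -a when the last vowel of the stem is a non-high vowel (*zuse*, *lada*).
*ojki* — last vowel /i/ (a high vowel) → -iw → *ojkiiw*.
Since the last vowel of *e* is /e/ (a non-high vowel), it takes -a, giving *ea*.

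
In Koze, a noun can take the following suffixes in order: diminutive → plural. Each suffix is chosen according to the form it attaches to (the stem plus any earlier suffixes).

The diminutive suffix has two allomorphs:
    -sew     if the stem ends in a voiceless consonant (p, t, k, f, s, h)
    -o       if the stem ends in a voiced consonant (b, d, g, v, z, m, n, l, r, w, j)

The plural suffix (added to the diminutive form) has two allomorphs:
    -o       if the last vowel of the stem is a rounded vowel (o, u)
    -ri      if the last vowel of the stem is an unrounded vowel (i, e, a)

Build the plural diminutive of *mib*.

miboo

Since the final consonant of *mib* is /b/ (voiced), it takes -o, giving *mibo*.
The last vowel of the diminutive form *mibo* is /o/, which is a rounded vowel, so the plural suffix is -o, giving *miboo*.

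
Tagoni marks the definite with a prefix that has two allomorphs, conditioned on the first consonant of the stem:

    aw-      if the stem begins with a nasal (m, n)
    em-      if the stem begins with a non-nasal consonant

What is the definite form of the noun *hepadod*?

*hepadod* — first consonant /h/ (non-nasal) → em- → *emhepadod*.

emhepadod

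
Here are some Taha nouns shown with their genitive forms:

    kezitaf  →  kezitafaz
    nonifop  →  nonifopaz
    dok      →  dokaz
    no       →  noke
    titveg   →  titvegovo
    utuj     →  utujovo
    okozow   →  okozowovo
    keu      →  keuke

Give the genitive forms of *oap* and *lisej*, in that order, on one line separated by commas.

The pattern is voicing of the final sound: -az when the stem ends in a voiceless consonant (*kezitaf*, *nonifop*, *dok*); -ovo when the stem ends in a voiced consonant (*titveg*, *utuj*, *okozow*); -ke when the stem ends in a vowel (*no*, *keu*).
*oap*: final sound = /p/, a voiceless consonant → -az → *oapaz*.
The final sound of *lisej* is /j/, which is a voiced consonant, so the suffix is -ovo, giving *lisejovo*.

oapaz, lisejovo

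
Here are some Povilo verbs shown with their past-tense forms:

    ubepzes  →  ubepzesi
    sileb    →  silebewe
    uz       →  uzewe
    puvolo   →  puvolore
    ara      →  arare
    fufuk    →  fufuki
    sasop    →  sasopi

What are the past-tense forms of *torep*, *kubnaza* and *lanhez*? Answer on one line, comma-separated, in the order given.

The pattern is voicing of the final sound: -i when the stem ends in a voiceless consonant (*ubepzes*, *fufuk*, *sasop*); -ewe when the stem ends in a voiced consonant (*sileb*, *uz*); -re when the stem ends in a vowel (*puvolo*, *ara*).
*torep* — final sound /p/ (a voiceless consonant) → -i → *torepi*.
*kubnaza* — final sound /a/ (a vowel) → -re → *kubnazare*.
The final sound of *lanhez* is /z/, which is a voiced consonant, so the suffix is -ewe, giving *lanhezewe*.

torepi, kubnazare, lanhezewe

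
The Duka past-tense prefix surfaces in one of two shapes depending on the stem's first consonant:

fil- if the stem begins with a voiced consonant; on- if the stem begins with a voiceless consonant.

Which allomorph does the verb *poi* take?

*poi* — first consonant /p/ (voiceless) → on-.

on-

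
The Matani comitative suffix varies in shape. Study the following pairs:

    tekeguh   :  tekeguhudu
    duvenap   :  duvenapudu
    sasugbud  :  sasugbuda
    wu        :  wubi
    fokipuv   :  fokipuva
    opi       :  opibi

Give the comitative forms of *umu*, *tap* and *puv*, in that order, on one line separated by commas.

The pattern is voicing of the final sound: -udu when the stem ends in a voiceless consonant (*tekeguh*, *duvenap*); -a when the stem ends in a voiced consonant (*sasugbud*, *fokipuv*); -bi when the stem ends in a vowel (*wu*, *opi*).
*umu* — final sound /u/ (a vowel) → -bi → *umubi*.
*tap* — final sound /p/ (a voiceless consonant) → -udu → *tapudu*.
The final sound of *puv* is /v/, which is a voiced consonant, so the suffix is -a, giving *puva*.

umubi, tapudu, puva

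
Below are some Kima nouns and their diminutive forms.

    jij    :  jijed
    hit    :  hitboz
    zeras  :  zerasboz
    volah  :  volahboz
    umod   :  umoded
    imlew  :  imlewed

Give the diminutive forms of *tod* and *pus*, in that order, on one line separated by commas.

The suffix is conditioned by the final consonant: -boz when the stem ends in a voiceless consonant (*hit*, *zeras*, *volah*); -ed when the stem ends in a voiced consonant (*jij*, *umod*, *imlew*).
The final consonant of *tod* is /d/, which is voiced, so the suffix is -ed, giving *toded*.
*pus* — final consonant /s/ (voiceless) → -boz → *pusboz*.

toded, pusboz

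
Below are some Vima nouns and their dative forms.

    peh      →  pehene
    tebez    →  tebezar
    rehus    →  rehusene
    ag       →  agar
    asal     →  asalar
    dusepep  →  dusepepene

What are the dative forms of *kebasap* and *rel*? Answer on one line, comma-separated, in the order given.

kebasapene, relar

The alternation tracks the final consonant of the stem — -ene when the stem ends in a voiceless consonant (*peh*, *rehus*, *dusepep*); -ar when the stem ends in a voiced consonant (*tebez*, *ag*, *asal*).
The final consonant of *kebasap* is /p/, which is voiceless, so the suffix is -ene, giving *kebasapene*.
Since the final consonant of *rel* is /l/ (voiced), it takes -ar, giving *relar*.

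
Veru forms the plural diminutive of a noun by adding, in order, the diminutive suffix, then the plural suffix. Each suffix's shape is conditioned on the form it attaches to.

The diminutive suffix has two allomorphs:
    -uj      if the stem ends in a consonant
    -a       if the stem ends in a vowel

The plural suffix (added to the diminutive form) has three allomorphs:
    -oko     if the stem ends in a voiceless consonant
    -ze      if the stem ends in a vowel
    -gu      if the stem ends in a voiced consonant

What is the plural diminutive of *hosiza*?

*hosiza*: final sound = /a/, a vowel → -a → *hosizaa*.
The diminutive form *hosizaa*: final sound = /a/, a vowel → -ze → *hosizaaze*.

hosizaaze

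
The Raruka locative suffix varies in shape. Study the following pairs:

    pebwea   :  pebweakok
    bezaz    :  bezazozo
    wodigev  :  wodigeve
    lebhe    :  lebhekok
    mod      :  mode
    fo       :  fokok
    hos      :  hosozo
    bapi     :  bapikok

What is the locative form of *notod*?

Looking at the final sound of each stem: -ozo when the stem ends in a sibilant (*bezaz*, *hos*); -e when the stem ends in a non-sibilant consonant (*wodigev*, *mod*); -kok when the stem ends in a vowel (*pebwea*, *lebhe*, *fo*, *bapi*).
*notod*: final sound = /d/, a non-sibilant consonant → -e → *notode*.

notode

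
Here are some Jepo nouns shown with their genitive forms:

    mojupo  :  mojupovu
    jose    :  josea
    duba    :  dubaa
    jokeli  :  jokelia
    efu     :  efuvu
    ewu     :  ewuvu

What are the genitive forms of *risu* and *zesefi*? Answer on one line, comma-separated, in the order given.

risuvu, zesefia

The alternation tracks the last vowel of the stem — -vu when the last vowel of the stem is a rounded vowel (*mojupo*, *efu*, *ewu*); -a when the last vowel of the stem is an unrounded vowel (*jose*, *duba*, *jokeli*).
*risu*: last vowel = /u/, a rounded vowel → -vu → *risuvu*.
Since the last vowel of *zesefi* is /i/ (an unrounded vowel), it takes -a, giving *zesefia*.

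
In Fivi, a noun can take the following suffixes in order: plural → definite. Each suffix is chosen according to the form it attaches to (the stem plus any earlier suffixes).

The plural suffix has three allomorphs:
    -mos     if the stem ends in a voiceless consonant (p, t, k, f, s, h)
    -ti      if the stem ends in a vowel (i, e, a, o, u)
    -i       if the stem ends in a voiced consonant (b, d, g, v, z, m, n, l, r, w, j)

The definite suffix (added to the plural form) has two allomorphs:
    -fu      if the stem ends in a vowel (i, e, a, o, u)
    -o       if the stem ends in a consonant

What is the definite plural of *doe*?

*doe* — final sound /e/ (a vowel) → -ti → *doeti*.
The plural form *doeti* — final sound /i/ (a vowel) → -fu → *doetifu*.

doetifu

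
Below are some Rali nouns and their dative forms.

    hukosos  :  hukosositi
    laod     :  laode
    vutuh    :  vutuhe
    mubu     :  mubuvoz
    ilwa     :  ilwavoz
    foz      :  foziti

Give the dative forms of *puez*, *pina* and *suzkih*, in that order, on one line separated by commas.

The suffix is conditioned by the final sound: -iti when the stem ends in a sibilant (*hukosos*, *foz*); -e when the stem ends in a non-sibilant consonant (*laod*, *vutuh*); -voz when the stem ends in a vowel (*mubu*, *ilwa*).
*puez*: final sound = /z/, a sibilant → -iti → *pueziti*.
The final sound of *pina* is /a/, which is a vowel, so the suffix is -voz, giving *pinavoz*.
*suzkih*: final sound = /h/, a non-sibilant consonant → -e → *suzkihe*.

pueziti, pinavoz, suzkihe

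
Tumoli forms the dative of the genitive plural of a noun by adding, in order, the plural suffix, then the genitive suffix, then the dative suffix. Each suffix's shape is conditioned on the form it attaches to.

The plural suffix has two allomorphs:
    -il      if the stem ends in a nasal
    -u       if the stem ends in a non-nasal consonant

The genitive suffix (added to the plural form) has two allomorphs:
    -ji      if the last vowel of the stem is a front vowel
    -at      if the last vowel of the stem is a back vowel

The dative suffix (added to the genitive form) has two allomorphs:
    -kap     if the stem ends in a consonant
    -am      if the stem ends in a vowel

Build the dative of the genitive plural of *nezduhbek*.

nezduhbekuatkap

Since the final consonant of *nezduhbek* is /k/ (non-nasal), it takes -u, giving *nezduhbeku*.
The last vowel of the plural form *nezduhbeku* is /u/, which is a back vowel, so the genitive suffix is -at, giving *nezduhbekuat*.
The genitive form *nezduhbekuat*: final sound = /t/, a consonant → -kap → *nezduhbekuatkap*.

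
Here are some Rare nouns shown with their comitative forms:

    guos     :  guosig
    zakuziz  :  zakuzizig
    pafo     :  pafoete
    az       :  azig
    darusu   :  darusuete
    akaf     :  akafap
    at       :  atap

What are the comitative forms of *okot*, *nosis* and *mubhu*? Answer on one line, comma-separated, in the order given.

Looking at the final sound of each stem: -ig when the stem ends in a sibilant (*guos*, *zakuziz*, *az*); -ap when the stem ends in a non-sibilant consonant (*akaf*, *at*); -ete when the stem ends in a vowel (*pafo*, *darusu*).
*okot*: final sound = /t/, a non-sibilant consonant → -ap → *okotap*.
*nosis* — final sound /s/ (a sibilant) → -ig → *nosisig*.
The final sound of *mubhu* is /u/, which is a vowel, so the suffix is -ete, giving *mubhuete*.

okotap, nosisig, mubhuete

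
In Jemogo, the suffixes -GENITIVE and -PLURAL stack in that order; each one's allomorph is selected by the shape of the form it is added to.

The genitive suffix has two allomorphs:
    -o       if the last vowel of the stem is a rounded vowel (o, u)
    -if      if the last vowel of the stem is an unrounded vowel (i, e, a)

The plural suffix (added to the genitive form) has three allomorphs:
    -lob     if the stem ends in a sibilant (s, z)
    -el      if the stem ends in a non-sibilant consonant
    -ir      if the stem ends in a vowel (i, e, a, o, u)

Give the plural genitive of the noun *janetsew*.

The last vowel of *janetsew* is /e/, which is an unrounded vowel, so the genitive suffix is -if, giving *janetsewif*.
The final sound of the genitive form *janetsewif* is /f/, which is a non-sibilant consonant, so the plural suffix is -el, giving *janetsewifel*.

janetsewifel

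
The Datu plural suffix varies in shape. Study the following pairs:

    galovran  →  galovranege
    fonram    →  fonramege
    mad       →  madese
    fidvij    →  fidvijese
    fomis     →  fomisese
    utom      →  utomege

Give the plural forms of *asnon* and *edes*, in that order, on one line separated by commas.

asnonege, edesese

The suffix is conditioned by the final consonant: -ege when the stem ends in a nasal (*galovran*, *fonram*, *utom*); -ese when the stem ends in a non-nasal consonant (*mad*, *fidvij*, *fomis*).
*asnon*: final consonant = /n/, a nasal → -ege → *asnonege*.
*edes*: final consonant = /s/, non-nasal → -ese → *edesese*.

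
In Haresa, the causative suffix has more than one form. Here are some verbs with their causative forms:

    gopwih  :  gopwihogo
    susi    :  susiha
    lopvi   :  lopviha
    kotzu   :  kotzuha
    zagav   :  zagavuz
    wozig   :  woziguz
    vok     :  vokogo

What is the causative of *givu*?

givuha

The alternation tracks the final sound of the stem — -ogo when the stem ends in a voiceless consonant (*gopwih*, *vok*); -uz when the stem ends in a voiced consonant (*zagav*, *wozig*); -ha when the stem ends in a vowel (*susi*, *lopvi*, *kotzu*).
*givu* — final sound /u/ (a vowel) → -ha → *givuha*.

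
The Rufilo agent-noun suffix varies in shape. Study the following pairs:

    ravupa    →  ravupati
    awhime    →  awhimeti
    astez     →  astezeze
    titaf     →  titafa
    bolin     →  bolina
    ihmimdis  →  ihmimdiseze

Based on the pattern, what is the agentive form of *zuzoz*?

zuzozeze

The suffix is conditioned by the final sound: -eze when the stem ends in a sibilant (*astez*, *ihmimdis*); -a when the stem ends in a non-sibilant consonant (*titaf*, *bolin*); -ti when the stem ends in a vowel (*ravupa*, *awhime*).
Since the final sound of *zuzoz* is /z/ (a sibilant), it takes -eze, giving *zuzozeze*.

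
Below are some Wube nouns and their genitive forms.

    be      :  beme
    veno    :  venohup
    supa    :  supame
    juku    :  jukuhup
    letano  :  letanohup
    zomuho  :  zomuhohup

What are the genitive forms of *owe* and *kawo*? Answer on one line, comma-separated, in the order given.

oweme, kawohup

The pattern is rounding harmony: -hup when the last vowel of the stem is a rounded vowel (*veno*, *juku*, *letano*, *zomuho*); -me when the last vowel of the stem is an unrounded vowel (*be*, *supa*).
The last vowel of *owe* is /e/, which is an unrounded vowel, so the suffix is -me, giving *oweme*.
*kawo*: last vowel = /o/, a rounded vowel → -hup → *kawohup*.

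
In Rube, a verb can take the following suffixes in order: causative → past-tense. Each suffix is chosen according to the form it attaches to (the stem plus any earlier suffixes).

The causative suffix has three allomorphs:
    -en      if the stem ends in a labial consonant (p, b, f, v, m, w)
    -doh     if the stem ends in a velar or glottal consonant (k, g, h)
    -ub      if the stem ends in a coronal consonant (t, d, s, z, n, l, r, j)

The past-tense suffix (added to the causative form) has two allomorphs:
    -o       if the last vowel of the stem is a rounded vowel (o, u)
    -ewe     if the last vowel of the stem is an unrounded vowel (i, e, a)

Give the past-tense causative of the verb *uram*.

uramenewe

*uram*: final consonant = /m/, labial → -en → *uramen*.
The causative form *uramen* — last vowel /e/ (an unrounded vowel) → -ewe → *uramenewe*.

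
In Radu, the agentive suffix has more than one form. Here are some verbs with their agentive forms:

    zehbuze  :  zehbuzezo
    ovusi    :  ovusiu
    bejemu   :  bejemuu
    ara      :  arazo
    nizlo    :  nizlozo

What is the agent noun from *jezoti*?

The alternation tracks the last vowel of the stem — -u when the last vowel of the stem is a high vowel (*ovusi*, *bejemu*); -zo when the last vowel of the stem is a non-high vowel (*zehbuze*, *ara*, *nizlo*).
Since the last vowel of *jezoti* is /i/ (a high vowel), it takes -u, giving *jezotiu*.

jezotiu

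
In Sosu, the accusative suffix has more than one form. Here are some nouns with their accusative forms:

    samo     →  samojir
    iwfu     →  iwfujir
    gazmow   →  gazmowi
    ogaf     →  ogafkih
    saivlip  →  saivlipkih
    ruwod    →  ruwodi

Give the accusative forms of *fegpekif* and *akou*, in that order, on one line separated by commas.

fegpekifkih, akoujir

The suffix is conditioned by the final sound: -kih when the stem ends in a voiceless consonant (*ogaf*, *saivlip*); -i when the stem ends in a voiced consonant (*gazmow*, *ruwod*); -jir when the stem ends in a vowel (*samo*, *iwfu*).
*fegpekif* — final sound /f/ (a voiceless consonant) → -kih → *fegpekifkih*.
*akou* — final sound /u/ (a vowel) → -jir → *akoujir*.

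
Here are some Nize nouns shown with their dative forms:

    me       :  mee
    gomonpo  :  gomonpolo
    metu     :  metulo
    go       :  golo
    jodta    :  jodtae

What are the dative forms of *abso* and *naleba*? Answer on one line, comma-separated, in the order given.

The pattern is rounding harmony: -lo when the last vowel of the stem is a rounded vowel (*gomonpo*, *metu*, *go*); -e when the last vowel of the stem is an unrounded vowel (*me*, *jodta*).
*abso*: last vowel = /o/, a rounded vowel → -lo → *absolo*.
The last vowel of *naleba* is /a/, which is an unrounded vowel, so the suffix is -e, giving *nalebae*.

absolo, nalebae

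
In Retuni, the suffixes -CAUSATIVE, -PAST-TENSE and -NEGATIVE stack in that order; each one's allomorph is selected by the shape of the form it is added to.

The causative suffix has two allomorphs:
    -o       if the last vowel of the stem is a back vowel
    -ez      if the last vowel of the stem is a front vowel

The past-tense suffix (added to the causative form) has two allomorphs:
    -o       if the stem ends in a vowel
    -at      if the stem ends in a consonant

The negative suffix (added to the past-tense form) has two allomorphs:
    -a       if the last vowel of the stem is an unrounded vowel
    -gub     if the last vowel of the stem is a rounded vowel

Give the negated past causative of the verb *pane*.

*pane* — last vowel /e/ (a front vowel) → -ez → *paneez*.
The final sound of the causative form *paneez* is /z/, which is a consonant, so the past-tense suffix is -at, giving *paneezat*.
Since the last vowel of the past-tense form *paneezat* is /a/ (an unrounded vowel), it takes -a, giving *paneezata*.

paneezata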